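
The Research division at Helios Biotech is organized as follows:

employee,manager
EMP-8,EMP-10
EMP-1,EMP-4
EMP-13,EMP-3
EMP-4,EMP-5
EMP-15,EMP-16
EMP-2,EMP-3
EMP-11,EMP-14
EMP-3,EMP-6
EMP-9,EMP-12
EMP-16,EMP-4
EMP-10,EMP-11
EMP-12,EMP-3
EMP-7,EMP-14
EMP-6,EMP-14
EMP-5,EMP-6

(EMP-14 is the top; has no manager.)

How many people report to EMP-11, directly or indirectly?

EMP-11 directly manages EMP-10. Under EMP-10: EMP-8 (1). That's 2 in total.

2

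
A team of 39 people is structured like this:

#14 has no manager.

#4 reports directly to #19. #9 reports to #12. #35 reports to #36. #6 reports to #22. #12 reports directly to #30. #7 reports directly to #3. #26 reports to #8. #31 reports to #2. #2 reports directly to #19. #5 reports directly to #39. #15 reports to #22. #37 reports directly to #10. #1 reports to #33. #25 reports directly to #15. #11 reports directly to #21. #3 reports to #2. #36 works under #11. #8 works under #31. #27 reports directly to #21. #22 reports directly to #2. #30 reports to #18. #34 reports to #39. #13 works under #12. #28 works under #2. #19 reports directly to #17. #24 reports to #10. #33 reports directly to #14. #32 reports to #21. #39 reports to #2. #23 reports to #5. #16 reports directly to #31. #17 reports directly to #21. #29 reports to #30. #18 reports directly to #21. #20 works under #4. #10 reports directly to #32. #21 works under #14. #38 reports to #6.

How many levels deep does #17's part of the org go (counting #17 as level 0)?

The longest chain under #17 runs #17 → #19 → #2 → #22 → #6 → #38, which is 5 levels below #17.

5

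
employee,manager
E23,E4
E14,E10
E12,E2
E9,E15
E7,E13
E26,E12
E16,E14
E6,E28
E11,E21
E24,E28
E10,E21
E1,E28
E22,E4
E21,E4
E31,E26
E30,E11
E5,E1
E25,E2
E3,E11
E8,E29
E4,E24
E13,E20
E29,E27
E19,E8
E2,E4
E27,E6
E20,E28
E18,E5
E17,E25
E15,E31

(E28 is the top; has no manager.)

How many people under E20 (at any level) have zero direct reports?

1

The only person in E20's organization with no one reporting to them is E7. That is 1.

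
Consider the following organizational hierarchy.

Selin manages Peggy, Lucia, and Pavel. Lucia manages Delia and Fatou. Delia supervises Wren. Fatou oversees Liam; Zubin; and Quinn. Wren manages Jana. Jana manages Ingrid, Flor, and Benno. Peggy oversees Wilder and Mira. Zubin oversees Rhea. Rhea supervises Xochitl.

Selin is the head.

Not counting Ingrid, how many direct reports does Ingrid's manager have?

Ingrid reports to Jana. Jana's other direct reports are Benno, Flor — 2 peers.

2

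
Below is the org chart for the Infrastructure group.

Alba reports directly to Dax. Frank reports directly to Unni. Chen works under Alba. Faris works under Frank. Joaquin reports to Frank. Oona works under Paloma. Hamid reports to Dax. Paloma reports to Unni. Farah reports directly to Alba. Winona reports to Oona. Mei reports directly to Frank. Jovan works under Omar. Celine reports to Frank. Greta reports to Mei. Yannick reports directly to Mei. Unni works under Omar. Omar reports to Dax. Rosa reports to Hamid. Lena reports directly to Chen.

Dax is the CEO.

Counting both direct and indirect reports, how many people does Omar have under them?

12

Omar directly manages Unni, Jovan. Under Unni: Paloma, Oona, Winona, Frank, Celine, Faris, Joaquin, Mei, Greta, Yannick (10). Jovan has no reports. So Omar's organization is 2 direct reports plus everyone under them: 11 + 1 = 12.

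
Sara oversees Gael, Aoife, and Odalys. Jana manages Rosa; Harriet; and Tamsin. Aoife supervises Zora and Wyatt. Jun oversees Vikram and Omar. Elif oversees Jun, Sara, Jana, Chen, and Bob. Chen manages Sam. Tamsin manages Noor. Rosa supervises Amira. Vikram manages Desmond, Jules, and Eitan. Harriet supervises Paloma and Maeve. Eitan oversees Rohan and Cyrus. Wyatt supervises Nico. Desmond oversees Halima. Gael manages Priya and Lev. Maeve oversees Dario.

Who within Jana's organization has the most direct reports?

Direct-report counts within Jana's organization: Jana has 3; Tamsin has 1; Rosa has 1; Harriet has 2; Maeve has 1. The largest is 3, held by Jana.

Jana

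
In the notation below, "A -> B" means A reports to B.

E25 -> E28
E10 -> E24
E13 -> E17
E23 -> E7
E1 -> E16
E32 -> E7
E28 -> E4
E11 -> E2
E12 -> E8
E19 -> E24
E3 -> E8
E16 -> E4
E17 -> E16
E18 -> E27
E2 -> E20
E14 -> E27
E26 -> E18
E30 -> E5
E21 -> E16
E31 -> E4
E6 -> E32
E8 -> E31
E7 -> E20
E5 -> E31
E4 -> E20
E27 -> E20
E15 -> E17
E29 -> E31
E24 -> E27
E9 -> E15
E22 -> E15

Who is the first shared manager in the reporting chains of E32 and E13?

E20

E32's chain of managers is E7, E20. E13's chain of managers is E17, E16, E4, E20. The first manager that appears in both chains is E20.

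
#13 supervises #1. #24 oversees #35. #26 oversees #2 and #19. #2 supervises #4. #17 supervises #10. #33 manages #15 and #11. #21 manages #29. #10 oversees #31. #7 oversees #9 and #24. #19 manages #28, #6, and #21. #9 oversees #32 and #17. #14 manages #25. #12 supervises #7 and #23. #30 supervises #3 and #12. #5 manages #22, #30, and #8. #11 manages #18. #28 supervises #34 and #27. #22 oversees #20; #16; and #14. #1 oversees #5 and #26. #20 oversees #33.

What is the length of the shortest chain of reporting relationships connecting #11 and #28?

8

#11 is 5 levels below #1, and #28 is 3 levels below #1 (their lowest common manager). The shortest path runs up from #11 to #1 and back down to #28: 5 + 3 = 8 links.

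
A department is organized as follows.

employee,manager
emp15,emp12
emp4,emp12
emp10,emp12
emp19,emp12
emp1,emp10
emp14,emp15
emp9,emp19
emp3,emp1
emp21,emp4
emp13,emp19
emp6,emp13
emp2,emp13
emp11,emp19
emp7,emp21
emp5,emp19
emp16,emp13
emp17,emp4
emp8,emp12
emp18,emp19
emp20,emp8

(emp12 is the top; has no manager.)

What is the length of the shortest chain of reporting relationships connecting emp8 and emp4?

emp8 is 1 level below emp12, and emp4 is 1 level below emp12 (their lowest common manager). The shortest path runs up from emp8 to emp12 and back down to emp4: 1 + 1 = 2 links.

2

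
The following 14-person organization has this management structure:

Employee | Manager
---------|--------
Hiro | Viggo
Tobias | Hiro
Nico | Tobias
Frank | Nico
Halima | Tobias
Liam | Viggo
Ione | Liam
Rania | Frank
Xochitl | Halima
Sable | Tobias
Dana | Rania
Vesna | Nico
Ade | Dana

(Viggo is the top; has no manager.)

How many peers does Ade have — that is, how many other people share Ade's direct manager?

Ade reports to Dana, and Dana has no other direct reports. Ade has 0 peers.

0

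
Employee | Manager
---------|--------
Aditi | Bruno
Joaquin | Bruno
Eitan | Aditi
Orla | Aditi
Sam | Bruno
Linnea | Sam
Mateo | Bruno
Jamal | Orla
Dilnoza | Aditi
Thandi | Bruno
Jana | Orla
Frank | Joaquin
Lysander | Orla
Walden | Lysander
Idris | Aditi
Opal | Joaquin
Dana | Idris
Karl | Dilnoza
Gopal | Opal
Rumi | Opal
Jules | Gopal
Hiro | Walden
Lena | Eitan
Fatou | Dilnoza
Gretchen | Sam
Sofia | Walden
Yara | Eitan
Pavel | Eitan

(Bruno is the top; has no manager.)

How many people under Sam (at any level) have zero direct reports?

2

The people in Sam's organization with no one reporting to them are Gretchen, Linnea. That is 2.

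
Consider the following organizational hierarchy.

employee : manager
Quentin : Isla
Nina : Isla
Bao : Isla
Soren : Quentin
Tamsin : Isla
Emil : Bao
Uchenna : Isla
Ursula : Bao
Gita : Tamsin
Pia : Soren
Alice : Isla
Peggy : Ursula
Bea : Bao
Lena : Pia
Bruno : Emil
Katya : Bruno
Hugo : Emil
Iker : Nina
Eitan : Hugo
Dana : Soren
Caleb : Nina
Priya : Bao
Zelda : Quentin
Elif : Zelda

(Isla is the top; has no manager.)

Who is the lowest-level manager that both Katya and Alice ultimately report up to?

Isla

Katya's chain of managers is Bruno, Emil, Bao, Isla. Alice's chain of managers is Isla. The first manager that appears in both chains is Isla.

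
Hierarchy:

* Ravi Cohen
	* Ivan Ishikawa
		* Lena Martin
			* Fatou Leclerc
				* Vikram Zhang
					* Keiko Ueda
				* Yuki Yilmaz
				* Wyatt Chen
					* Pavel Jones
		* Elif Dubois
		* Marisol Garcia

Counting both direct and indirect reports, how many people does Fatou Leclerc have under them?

5

Fatou Leclerc directly manages Vikram Zhang, Yuki Yilmaz, Wyatt Chen. Under Vikram Zhang: Keiko Ueda (1). Yuki Yilmaz has no reports. Under Wyatt Chen: Pavel Jones (1). So Fatou Leclerc's organization is 3 direct reports plus everyone under them: 2 + 1 + 2 = 5.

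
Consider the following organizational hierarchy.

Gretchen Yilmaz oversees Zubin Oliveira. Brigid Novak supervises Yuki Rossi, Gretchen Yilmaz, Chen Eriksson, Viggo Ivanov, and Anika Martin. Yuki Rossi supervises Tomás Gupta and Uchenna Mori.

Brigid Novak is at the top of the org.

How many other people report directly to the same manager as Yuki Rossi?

4

Yuki Rossi reports to Brigid Novak. Brigid Novak's other direct reports are Gretchen Yilmaz, Chen Eriksson, Viggo Ivanov, Anika Martin — 4 peers.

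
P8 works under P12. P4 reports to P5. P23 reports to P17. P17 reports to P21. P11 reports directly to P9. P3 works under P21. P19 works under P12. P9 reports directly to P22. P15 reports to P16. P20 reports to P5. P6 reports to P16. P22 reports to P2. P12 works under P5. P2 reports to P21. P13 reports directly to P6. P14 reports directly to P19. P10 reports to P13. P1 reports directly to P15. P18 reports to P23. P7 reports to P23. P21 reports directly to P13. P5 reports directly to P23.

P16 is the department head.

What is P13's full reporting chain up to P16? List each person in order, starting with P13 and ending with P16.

P13 reports to P6. P6 reports to P16. P16 is at the top.

P13 -> P6 -> P16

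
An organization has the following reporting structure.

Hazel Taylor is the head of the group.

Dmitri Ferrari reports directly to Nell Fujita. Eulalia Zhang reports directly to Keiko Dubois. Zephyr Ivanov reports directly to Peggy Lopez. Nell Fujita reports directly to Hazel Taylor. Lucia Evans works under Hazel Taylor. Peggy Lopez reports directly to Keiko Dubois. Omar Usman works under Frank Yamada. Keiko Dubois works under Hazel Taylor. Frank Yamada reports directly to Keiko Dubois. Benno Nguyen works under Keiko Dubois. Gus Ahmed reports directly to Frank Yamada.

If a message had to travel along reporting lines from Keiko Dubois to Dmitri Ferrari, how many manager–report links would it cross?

3

Keiko Dubois is 1 level below Hazel Taylor, and Dmitri Ferrari is 2 levels below Hazel Taylor (their lowest common manager). The shortest path runs up from Keiko Dubois to Hazel Taylor and back down to Dmitri Ferrari: 1 + 2 = 3 links.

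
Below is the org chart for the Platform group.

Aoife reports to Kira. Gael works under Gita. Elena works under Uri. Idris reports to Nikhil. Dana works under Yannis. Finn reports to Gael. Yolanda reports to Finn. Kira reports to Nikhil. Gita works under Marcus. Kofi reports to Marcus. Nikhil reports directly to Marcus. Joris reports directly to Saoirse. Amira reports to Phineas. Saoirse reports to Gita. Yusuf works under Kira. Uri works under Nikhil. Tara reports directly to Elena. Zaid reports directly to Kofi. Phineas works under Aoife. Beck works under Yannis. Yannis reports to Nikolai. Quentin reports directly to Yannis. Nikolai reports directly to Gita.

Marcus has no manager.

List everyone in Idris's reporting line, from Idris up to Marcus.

Idris -> Nikhil -> Marcus

Idris reports to Nikhil. Nikhil reports to Marcus. Marcus is at the top.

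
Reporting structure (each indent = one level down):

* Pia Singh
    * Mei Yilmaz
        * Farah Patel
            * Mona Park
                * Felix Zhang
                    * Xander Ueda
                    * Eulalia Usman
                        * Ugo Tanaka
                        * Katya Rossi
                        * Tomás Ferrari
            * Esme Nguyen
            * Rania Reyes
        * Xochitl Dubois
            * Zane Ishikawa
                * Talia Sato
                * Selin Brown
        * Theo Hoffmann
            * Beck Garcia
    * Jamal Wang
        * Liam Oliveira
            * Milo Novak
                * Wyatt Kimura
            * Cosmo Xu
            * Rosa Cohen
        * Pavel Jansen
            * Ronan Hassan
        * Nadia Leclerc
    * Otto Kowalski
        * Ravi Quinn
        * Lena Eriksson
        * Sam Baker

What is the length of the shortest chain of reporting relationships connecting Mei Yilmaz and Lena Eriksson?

3

Mei Yilmaz is 1 level below Pia Singh, and Lena Eriksson is 2 levels below Pia Singh (their lowest common manager). The shortest path runs up from Mei Yilmaz to Pia Singh and back down to Lena Eriksson: 1 + 2 = 3 links.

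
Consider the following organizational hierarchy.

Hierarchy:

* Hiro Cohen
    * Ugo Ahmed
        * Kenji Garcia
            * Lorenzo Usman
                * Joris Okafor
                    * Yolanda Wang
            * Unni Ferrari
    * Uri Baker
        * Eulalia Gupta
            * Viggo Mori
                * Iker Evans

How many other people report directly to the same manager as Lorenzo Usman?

1

Lorenzo Usman reports to Kenji Garcia. Kenji Garcia's other direct reports are Unni Ferrari — 1 peer.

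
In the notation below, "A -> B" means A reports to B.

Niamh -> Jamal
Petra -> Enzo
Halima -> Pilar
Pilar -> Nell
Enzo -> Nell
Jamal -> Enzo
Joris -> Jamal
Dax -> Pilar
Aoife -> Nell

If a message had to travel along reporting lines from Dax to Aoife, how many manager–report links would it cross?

Dax is 2 levels below Nell, and Aoife is 1 level below Nell (their lowest common manager). The shortest path runs up from Dax to Nell and back down to Aoife: 2 + 1 = 3 links.

3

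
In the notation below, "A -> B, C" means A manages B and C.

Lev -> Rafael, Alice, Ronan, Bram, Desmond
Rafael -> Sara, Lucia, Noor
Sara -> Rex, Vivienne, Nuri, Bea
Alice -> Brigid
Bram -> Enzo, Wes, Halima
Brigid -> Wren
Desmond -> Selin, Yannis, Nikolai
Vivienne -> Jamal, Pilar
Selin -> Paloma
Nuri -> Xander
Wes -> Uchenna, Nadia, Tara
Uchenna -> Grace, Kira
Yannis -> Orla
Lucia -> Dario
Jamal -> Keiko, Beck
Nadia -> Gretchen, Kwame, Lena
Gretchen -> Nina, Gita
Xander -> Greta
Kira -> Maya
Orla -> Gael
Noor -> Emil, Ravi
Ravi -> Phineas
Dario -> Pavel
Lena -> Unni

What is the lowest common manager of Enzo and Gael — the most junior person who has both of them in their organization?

Enzo's chain of managers is Bram, Lev. Gael's chain of managers is Orla, Yannis, Desmond, Lev. The first manager that appears in both chains is Lev.

Lev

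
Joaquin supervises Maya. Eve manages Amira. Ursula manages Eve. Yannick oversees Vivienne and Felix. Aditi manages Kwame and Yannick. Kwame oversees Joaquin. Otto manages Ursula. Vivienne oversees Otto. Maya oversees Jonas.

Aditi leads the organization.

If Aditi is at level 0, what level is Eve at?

Chain from Eve up to Aditi: Eve → Ursula → Otto → Vivienne → Yannick → Aditi. That is 5 steps up, so Eve is 5 levels below Aditi.

5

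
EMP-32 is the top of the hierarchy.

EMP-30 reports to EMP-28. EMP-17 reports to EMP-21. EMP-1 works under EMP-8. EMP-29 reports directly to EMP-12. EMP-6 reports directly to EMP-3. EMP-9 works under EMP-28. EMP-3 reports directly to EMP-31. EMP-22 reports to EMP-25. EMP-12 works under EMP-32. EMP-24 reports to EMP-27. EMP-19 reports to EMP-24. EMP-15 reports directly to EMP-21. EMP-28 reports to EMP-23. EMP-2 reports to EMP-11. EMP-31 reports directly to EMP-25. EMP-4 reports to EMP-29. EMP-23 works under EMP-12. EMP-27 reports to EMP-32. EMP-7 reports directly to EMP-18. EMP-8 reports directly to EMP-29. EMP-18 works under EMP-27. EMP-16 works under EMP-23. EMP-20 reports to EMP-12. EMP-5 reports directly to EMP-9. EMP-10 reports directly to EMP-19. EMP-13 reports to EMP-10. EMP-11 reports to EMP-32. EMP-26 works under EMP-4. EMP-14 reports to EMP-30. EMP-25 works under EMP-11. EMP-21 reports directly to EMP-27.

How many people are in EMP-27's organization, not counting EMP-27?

EMP-27 directly manages EMP-21, EMP-24, EMP-18. Under EMP-21: EMP-15, EMP-17 (2). Under EMP-24: EMP-19, EMP-10, EMP-13 (3). Under EMP-18: EMP-7 (1). So EMP-27's organization is 3 direct reports plus everyone under them: 3 + 4 + 2 = 9.

9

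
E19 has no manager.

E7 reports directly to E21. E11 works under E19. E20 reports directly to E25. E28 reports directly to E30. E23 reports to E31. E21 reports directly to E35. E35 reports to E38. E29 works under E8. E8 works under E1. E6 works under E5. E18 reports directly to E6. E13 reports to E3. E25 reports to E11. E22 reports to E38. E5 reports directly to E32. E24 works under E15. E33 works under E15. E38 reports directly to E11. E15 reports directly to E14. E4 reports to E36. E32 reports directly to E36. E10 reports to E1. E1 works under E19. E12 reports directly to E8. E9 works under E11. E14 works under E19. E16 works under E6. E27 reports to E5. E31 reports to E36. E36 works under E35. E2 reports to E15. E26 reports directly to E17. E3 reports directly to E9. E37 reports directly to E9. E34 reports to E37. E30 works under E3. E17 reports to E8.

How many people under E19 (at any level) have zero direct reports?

18

The people in E19's organization with no one reporting to them are E10, E29, E26, E12, E20, E28, E13, E34, E22, E18, E16, E27, E4, E23, E7, E24, E2, E33. That is 18.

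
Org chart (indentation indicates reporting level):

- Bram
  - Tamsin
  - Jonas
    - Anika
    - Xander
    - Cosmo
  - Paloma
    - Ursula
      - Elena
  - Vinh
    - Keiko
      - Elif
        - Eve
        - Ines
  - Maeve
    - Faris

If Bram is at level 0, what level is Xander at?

2

Chain from Xander up to Bram: Xander → Jonas → Bram. That is 2 steps up, so Xander is 2 levels below Bram.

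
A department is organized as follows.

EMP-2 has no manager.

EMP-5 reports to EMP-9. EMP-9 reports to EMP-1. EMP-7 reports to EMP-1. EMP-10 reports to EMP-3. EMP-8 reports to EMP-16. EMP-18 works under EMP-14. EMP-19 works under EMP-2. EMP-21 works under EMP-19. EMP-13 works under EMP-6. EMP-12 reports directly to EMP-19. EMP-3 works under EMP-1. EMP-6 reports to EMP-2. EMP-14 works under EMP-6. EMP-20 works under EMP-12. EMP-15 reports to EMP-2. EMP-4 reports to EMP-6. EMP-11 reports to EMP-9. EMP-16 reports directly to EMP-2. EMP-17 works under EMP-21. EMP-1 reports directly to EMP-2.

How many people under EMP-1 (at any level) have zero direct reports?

4

The people in EMP-1's organization with no one reporting to them are EMP-7, EMP-5, EMP-11, EMP-10. That is 4.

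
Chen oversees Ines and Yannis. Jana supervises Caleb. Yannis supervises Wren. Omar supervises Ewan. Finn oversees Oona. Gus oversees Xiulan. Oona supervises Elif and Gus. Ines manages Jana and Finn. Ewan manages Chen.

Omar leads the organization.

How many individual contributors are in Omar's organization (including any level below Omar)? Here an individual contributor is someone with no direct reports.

4

The people in Omar's organization with no one reporting to them are Wren, Xiulan, Elif, Caleb. That is 4.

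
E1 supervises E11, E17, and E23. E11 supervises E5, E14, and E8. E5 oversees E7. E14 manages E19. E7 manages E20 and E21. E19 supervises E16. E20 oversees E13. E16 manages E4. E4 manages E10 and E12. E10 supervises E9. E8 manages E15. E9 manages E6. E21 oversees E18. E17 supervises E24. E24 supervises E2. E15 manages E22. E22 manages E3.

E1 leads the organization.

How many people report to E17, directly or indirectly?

2

E17 directly manages E24. Under E24: E2 (1). That's 2 in total.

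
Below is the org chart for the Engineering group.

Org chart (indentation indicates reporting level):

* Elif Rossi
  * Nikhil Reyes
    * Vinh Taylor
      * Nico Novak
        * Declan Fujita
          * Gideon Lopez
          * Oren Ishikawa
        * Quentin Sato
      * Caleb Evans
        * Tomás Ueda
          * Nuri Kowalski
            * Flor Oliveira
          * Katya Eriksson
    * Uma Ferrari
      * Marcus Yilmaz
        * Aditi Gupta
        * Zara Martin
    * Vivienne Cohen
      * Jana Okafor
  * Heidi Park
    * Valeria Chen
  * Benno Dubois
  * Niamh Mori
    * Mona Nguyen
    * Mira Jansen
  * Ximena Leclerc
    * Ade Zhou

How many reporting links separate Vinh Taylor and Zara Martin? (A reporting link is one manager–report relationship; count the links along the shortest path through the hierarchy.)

4

Vinh Taylor is 1 level below Nikhil Reyes, and Zara Martin is 3 levels below Nikhil Reyes (their lowest common manager). The shortest path runs up from Vinh Taylor to Nikhil Reyes and back down to Zara Martin: 1 + 3 = 4 links.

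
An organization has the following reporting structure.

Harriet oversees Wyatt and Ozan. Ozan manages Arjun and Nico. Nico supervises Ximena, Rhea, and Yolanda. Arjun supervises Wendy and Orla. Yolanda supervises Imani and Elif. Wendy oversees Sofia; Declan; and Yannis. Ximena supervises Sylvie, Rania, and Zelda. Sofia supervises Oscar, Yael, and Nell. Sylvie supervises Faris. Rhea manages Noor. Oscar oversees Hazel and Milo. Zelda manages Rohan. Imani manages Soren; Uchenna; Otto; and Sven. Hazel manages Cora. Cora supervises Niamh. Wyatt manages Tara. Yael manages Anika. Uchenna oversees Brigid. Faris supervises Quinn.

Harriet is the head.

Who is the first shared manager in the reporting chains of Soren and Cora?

Ozan

Soren's chain of managers is Imani, Yolanda, Nico, Ozan, Harriet. Cora's chain of managers is Hazel, Oscar, Sofia, Wendy, Arjun, Ozan, Harriet. The first manager that appears in both chains is Ozan.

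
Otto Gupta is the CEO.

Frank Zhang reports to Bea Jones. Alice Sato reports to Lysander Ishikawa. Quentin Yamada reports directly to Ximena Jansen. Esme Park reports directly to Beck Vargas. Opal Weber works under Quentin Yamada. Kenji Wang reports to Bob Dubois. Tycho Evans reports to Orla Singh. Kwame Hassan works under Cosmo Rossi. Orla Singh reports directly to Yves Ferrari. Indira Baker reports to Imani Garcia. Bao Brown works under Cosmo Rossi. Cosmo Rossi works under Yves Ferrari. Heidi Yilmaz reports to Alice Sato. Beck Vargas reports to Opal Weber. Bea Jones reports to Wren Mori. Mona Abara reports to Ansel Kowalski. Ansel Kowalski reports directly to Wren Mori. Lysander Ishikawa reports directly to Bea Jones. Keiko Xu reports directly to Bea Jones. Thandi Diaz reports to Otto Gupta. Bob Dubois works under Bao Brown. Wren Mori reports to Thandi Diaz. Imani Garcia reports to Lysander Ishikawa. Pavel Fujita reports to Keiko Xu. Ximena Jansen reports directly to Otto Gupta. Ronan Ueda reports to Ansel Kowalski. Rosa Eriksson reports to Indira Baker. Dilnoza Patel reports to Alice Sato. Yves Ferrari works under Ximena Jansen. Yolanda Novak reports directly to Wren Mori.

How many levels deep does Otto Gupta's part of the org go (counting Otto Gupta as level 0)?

The longest chain under Otto Gupta runs Otto Gupta → Thandi Diaz → Wren Mori → Bea Jones → Lysander Ishikawa → Imani Garcia → Indira Baker → Rosa Eriksson, which is 7 levels below Otto Gupta.

7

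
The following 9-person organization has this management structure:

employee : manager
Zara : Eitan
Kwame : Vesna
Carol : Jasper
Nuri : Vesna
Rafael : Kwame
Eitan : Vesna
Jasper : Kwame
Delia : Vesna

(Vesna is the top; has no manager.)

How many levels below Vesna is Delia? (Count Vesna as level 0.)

Chain from Delia up to Vesna: Delia → Vesna. That is 1 step up, so Delia is 1 level below Vesna.

1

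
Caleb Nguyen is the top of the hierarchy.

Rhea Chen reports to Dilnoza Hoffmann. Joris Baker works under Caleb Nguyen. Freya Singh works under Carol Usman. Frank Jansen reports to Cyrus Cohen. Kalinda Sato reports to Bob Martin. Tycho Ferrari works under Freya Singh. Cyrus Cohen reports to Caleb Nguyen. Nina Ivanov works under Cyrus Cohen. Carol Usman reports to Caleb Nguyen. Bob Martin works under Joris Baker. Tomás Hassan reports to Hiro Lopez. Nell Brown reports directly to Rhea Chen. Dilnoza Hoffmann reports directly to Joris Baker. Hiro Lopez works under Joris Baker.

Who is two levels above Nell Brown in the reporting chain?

Dilnoza Hoffmann

Nell Brown reports to Rhea Chen, and Rhea Chen reports to Dilnoza Hoffmann. So Nell Brown's skip-level manager is Dilnoza Hoffmann.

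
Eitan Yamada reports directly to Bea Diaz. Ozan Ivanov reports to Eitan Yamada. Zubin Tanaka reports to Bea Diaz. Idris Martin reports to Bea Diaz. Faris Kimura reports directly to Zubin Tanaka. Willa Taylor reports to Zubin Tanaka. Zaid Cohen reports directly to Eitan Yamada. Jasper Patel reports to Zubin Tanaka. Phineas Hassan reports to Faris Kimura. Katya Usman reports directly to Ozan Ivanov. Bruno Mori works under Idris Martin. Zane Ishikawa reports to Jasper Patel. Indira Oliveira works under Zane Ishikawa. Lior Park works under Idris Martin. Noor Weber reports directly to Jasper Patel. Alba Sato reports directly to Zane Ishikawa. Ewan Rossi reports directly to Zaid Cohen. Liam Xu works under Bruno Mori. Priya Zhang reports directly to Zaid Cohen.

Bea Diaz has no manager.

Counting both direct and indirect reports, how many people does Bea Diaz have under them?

19

Bea Diaz directly manages Eitan Yamada, Zubin Tanaka, Idris Martin. Under Eitan Yamada: Zaid Cohen, Priya Zhang, Ewan Rossi, Ozan Ivanov, Katya Usman (5). Under Zubin Tanaka: Jasper Patel, Noor Weber, Zane Ishikawa, Alba Sato, Indira Oliveira, Willa Taylor, Faris Kimura, Phineas Hassan (8). Under Idris Martin: Lior Park, Bruno Mori, Liam Xu (3). So Bea Diaz's organization is 3 direct reports plus everyone under them: 6 + 9 + 4 = 19.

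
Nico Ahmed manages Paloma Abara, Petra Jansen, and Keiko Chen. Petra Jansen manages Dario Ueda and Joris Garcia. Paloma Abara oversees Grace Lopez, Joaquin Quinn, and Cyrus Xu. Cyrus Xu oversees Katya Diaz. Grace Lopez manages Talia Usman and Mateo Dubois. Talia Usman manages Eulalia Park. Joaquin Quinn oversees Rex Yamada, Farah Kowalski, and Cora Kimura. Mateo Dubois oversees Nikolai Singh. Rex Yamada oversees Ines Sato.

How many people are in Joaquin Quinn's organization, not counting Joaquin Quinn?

4

Joaquin Quinn directly manages Rex Yamada, Farah Kowalski, Cora Kimura. Under Rex Yamada: Ines Sato (1). Farah Kowalski has no reports. Cora Kimura has no reports. So Joaquin Quinn's organization is 3 direct reports plus everyone under them: 2 + 1 + 1 = 4.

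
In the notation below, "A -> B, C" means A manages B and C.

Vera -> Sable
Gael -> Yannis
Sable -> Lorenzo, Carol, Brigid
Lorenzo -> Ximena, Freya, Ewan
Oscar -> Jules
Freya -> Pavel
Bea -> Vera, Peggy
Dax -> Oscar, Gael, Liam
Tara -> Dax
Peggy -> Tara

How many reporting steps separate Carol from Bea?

3

Chain from Carol up to Bea: Carol → Sable → Vera → Bea. That is 3 steps up, so Carol is 3 levels below Bea.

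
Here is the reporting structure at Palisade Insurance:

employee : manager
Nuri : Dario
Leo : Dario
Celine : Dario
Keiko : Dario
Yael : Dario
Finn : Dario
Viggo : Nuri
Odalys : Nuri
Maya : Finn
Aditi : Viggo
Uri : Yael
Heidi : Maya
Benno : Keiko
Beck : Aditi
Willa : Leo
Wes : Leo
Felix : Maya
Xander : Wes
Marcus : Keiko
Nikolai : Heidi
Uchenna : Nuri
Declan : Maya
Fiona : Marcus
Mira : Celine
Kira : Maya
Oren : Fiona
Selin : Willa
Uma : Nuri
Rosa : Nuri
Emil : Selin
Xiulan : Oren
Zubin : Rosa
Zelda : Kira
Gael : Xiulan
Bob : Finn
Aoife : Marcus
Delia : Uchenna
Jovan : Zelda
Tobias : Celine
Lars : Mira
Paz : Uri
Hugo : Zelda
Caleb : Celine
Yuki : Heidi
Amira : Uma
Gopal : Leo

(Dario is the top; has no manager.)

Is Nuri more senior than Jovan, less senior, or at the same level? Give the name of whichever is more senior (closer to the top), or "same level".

Nuri is 1 level below Dario; Jovan is 5. Nuri is higher.

Nuri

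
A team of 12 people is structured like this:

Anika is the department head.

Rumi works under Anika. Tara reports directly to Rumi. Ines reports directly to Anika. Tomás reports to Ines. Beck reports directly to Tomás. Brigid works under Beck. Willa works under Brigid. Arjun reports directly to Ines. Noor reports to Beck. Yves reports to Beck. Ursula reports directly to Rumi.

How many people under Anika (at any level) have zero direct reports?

6

The people in Anika's organization with no one reporting to them are Arjun, Yves, Noor, Willa, Ursula, Tara. That is 6.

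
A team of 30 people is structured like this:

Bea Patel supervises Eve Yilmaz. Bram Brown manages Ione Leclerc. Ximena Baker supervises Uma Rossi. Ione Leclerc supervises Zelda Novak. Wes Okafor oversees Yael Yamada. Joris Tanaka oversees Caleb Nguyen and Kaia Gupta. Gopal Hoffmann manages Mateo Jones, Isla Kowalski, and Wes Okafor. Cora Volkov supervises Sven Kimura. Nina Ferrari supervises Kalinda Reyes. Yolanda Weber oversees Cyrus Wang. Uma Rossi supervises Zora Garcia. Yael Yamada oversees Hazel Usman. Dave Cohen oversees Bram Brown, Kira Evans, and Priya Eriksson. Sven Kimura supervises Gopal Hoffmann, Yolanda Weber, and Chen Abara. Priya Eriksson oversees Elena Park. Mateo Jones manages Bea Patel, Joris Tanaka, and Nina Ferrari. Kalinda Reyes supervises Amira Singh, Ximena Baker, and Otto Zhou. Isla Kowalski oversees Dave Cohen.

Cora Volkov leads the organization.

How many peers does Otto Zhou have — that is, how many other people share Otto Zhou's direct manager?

2

Otto Zhou reports to Kalinda Reyes. Kalinda Reyes's other direct reports are Amira Singh, Ximena Baker — 2 peers.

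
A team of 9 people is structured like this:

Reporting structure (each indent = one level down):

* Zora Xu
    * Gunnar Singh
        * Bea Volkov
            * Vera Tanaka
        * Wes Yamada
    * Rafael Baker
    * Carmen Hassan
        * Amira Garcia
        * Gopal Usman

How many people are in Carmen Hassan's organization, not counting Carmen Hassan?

Carmen Hassan directly manages Amira Garcia, Gopal Usman. Amira Garcia has no reports. Gopal Usman has no reports. So Carmen Hassan's organization is 2 direct reports plus everyone under them: 1 + 1 = 2.

2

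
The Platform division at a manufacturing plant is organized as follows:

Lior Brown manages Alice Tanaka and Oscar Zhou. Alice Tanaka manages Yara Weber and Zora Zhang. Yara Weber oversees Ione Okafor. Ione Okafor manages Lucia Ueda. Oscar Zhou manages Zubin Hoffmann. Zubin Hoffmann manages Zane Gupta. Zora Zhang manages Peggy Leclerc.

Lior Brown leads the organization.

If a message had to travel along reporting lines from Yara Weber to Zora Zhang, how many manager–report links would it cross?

2

Yara Weber is 1 level below Alice Tanaka, and Zora Zhang is 1 level below Alice Tanaka (their lowest common manager). The shortest path runs up from Yara Weber to Alice Tanaka and back down to Zora Zhang: 1 + 1 = 2 links.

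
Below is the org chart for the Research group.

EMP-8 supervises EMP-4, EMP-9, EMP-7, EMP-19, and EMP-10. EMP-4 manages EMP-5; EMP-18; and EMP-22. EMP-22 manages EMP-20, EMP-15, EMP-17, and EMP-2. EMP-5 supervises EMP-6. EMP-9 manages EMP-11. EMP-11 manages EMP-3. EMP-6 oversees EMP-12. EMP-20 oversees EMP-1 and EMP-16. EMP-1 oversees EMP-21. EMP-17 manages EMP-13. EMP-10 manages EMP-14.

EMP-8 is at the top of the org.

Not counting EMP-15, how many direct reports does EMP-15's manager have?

EMP-15 reports to EMP-22. EMP-22's other direct reports are EMP-20, EMP-17, EMP-2 — 3 peers.

3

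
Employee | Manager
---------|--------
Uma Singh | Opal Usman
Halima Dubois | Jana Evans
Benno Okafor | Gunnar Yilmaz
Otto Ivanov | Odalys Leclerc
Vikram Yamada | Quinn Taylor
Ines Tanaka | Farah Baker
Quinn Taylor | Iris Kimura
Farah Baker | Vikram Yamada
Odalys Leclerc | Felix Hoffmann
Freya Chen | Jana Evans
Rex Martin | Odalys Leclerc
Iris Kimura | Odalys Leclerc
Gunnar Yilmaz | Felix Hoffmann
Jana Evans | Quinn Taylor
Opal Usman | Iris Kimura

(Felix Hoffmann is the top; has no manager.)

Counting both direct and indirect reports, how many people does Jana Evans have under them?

Jana Evans directly manages Freya Chen, Halima Dubois. Freya Chen has no reports. Halima Dubois has no reports. So Jana Evans's organization is 2 direct reports plus everyone under them: 1 + 1 = 2.

2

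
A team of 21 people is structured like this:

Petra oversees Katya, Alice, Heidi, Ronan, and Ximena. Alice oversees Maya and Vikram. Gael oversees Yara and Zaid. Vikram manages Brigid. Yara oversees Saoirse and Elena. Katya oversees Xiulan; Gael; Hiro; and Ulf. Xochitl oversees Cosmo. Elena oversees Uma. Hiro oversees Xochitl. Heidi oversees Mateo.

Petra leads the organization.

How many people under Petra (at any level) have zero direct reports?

11

The people in Petra's organization with no one reporting to them are Ximena, Ronan, Mateo, Brigid, Maya, Xiulan, Ulf, Zaid, Uma, Saoirse, Cosmo. That is 11.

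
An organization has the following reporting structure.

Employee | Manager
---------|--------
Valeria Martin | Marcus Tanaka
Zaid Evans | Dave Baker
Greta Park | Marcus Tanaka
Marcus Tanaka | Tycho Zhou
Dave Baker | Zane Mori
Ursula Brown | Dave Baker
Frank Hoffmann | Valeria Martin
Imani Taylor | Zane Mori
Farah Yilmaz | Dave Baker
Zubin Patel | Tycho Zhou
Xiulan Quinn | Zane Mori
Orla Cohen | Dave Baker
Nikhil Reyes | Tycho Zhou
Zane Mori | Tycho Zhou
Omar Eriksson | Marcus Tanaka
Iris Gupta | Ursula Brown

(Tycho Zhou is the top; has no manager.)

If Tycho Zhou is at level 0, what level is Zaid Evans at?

3

Chain from Zaid Evans up to Tycho Zhou: Zaid Evans → Dave Baker → Zane Mori → Tycho Zhou. That is 3 steps up, so Zaid Evans is 3 levels below Tycho Zhou.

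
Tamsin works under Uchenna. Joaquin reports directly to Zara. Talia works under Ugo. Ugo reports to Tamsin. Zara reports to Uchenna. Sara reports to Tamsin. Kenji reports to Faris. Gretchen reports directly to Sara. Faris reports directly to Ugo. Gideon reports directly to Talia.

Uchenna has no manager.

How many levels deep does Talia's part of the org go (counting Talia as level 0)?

1

The longest chain under Talia runs Talia → Gideon, which is 1 level below Talia.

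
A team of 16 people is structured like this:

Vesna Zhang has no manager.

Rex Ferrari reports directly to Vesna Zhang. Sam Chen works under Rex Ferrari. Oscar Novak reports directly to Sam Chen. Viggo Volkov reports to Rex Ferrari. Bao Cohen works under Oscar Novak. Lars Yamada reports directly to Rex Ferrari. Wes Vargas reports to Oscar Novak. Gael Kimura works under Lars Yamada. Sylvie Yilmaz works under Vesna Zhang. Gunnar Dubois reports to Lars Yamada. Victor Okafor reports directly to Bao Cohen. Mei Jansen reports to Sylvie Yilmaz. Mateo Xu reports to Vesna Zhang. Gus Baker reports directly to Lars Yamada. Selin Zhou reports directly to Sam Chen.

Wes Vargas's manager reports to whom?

Wes Vargas reports to Oscar Novak, and Oscar Novak reports to Sam Chen. So Wes Vargas's skip-level manager is Sam Chen.

Sam Chen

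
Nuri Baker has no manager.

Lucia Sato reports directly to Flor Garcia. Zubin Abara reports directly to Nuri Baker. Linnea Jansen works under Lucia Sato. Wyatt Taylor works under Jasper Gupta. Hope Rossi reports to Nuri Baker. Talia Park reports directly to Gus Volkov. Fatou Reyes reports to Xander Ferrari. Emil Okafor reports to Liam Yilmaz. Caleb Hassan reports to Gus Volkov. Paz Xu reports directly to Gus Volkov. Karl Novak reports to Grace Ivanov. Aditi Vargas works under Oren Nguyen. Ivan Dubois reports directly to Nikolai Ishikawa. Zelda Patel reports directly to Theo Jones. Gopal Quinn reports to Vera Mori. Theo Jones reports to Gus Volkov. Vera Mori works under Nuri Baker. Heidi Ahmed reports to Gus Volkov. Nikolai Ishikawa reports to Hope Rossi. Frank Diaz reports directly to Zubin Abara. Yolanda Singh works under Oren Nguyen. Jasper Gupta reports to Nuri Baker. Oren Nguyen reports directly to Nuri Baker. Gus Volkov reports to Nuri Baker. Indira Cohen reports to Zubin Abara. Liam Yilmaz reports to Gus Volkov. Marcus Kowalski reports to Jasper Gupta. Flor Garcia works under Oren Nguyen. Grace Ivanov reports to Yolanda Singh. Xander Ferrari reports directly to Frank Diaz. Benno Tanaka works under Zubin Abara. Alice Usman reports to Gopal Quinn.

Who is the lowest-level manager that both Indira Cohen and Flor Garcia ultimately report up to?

Indira Cohen's chain of managers is Zubin Abara, Nuri Baker. Flor Garcia's chain of managers is Oren Nguyen, Nuri Baker. The first manager that appears in both chains is Nuri Baker.

Nuri Baker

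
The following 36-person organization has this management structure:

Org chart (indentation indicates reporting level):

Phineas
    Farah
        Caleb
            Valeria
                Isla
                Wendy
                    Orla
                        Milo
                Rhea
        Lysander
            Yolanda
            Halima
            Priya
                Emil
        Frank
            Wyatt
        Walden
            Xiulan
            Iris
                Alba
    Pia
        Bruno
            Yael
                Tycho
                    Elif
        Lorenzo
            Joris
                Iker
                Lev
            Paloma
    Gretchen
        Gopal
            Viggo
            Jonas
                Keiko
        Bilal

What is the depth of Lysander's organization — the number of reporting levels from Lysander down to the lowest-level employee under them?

The longest chain under Lysander runs Lysander → Priya → Emil, which is 2 levels below Lysander.

2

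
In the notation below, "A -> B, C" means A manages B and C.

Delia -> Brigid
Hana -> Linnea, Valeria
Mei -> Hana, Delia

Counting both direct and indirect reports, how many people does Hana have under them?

Hana directly manages Linnea, Valeria. Linnea has no reports. Valeria has no reports. So Hana's organization is 2 direct reports plus everyone under them: 1 + 1 = 2.

2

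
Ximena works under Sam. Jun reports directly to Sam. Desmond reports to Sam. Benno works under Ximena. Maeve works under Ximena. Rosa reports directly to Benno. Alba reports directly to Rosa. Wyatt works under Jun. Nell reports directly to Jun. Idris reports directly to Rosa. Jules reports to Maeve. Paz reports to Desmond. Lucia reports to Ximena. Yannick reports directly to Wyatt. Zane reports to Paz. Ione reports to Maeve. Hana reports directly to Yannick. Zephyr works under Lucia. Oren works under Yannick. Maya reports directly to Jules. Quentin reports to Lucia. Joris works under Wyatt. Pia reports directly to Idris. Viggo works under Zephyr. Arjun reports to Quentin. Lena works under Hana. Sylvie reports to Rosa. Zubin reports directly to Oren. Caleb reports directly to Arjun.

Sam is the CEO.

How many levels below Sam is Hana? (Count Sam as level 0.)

4

Chain from Hana up to Sam: Hana → Yannick → Wyatt → Jun → Sam. That is 4 steps up, so Hana is 4 levels below Sam.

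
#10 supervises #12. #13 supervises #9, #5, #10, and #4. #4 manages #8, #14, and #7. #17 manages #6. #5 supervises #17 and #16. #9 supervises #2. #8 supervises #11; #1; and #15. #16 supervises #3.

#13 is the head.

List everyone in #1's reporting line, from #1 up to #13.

#1 -> #8 -> #4 -> #13

#1 reports to #8. #8 reports to #4. #4 reports to #13. #13 is at the top.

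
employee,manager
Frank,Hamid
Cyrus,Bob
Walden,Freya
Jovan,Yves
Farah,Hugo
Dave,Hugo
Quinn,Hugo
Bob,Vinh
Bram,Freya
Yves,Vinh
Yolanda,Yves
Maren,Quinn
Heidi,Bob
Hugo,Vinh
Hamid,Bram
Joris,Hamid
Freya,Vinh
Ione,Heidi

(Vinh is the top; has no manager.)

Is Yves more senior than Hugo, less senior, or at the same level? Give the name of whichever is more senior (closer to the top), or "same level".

Both Yves and Hugo are 1 level below Vinh.

same level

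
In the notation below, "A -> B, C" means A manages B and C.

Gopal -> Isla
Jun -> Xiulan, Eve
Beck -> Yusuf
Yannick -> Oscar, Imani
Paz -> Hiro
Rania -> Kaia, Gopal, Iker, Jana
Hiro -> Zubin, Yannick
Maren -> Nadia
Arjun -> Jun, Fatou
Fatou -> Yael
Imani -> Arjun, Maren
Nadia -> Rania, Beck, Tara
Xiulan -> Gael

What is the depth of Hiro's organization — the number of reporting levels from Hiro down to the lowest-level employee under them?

The longest chain under Hiro runs Hiro → Yannick → Imani → Maren → Nadia → Rania → Gopal → Isla, which is 7 levels below Hiro.

7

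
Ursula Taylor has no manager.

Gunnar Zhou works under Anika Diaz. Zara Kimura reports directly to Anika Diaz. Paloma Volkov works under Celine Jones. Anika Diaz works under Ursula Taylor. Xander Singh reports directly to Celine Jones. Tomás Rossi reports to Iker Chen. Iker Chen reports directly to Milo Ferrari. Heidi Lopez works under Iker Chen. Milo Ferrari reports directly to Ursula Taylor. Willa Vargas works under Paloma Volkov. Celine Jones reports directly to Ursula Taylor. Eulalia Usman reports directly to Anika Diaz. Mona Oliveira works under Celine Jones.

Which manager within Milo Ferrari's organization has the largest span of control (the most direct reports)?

Direct-report counts within Milo Ferrari's organization: Milo Ferrari has 1; Iker Chen has 2. The largest is 2, held by Iker Chen.

Iker Chen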